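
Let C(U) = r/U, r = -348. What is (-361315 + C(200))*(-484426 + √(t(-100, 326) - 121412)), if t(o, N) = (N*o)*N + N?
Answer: 4375780577281/25 - 18065837*I*√10748686/50 ≈ 1.7503e+11 - 1.1846e+9*I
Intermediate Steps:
t(o, N) = N + o*N² (t(o, N) = o*N² + N = N + o*N²)
C(U) = -348/U
(-361315 + C(200))*(-484426 + √(t(-100, 326) - 121412)) = (-361315 - 348/200)*(-484426 + √(326*(1 + 326*(-100)) - 121412)) = (-361315 - 348*1/200)*(-484426 + √(326*(1 - 32600) - 121412)) = (-361315 - 87/50)*(-484426 + √(326*(-32599) - 121412)) = -18065837*(-484426 + √(-10627274 - 121412))/50 = -18065837*(-484426 + √(-10748686))/50 = -18065837*(-484426 + I*√10748686)/50 = 4375780577281/25 - 18065837*I*√10748686/50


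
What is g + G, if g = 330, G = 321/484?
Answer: 160041/484 ≈ 330.66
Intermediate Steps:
G = 321/484 (G = 321*(1/484) = 321/484 ≈ 0.66322)
g + G = 330 + 321/484 = 160041/484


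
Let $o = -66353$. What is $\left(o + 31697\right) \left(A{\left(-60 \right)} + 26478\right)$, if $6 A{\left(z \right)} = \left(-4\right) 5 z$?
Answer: $-924552768$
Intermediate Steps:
$A{\left(z \right)} = - \frac{10 z}{3}$ ($A{\left(z \right)} = \frac{\left(-4\right) 5 z}{6} = \frac{\left(-20\right) z}{6} = - \frac{10 z}{3}$)
$\left(o + 31697\right) \left(A{\left(-60 \right)} + 26478\right) = \left(-66353 + 31697\right) \left(\left(- \frac{10}{3}\right) \left(-60\right) + 26478\right) = - 34656 \left(200 + 26478\right) = \left(-34656\right) 26678 = -924552768$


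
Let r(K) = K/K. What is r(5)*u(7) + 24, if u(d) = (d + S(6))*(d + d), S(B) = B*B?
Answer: 626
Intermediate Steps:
S(B) = B²
u(d) = 2*d*(36 + d) (u(d) = (d + 6²)*(d + d) = (d + 36)*(2*d) = (36 + d)*(2*d) = 2*d*(36 + d))
r(K) = 1
r(5)*u(7) + 24 = 1*(2*7*(36 + 7)) + 24 = 1*(2*7*43) + 24 = 1*602 + 24 = 602 + 24 = 626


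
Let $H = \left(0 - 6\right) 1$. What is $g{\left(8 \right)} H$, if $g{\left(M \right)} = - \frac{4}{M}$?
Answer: $3$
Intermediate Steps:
$H = -6$ ($H = \left(-6\right) 1 = -6$)
$g{\left(8 \right)} H = - \frac{4}{8} \left(-6\right) = \left(-4\right) \frac{1}{8} \left(-6\right) = \left(- \frac{1}{2}\right) \left(-6\right) = 3$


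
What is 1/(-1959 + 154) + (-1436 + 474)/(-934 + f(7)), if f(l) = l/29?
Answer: 3871447/3759815 ≈ 1.0297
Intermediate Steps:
f(l) = l/29 (f(l) = l*(1/29) = l/29)
1/(-1959 + 154) + (-1436 + 474)/(-934 + f(7)) = 1/(-1959 + 154) + (-1436 + 474)/(-934 + (1/29)*7) = 1/(-1805) - 962/(-934 + 7/29) = -1/1805 - 962/(-27079/29) = -1/1805 - 962*(-29/27079) = -1/1805 + 2146/2083 = 3871447/3759815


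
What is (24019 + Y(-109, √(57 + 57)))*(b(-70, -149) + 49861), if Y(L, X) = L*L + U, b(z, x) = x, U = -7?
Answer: 1784312816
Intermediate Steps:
Y(L, X) = -7 + L² (Y(L, X) = L*L - 7 = L² - 7 = -7 + L²)
(24019 + Y(-109, √(57 + 57)))*(b(-70, -149) + 49861) = (24019 + (-7 + (-109)²))*(-149 + 49861) = (24019 + (-7 + 11881))*49712 = (24019 + 11874)*49712 = 35893*49712 = 1784312816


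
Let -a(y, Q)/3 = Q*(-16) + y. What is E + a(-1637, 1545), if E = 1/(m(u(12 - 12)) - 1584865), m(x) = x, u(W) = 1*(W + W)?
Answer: 125316860414/1584865 ≈ 79071.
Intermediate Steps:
a(y, Q) = -3*y + 48*Q (a(y, Q) = -3*(Q*(-16) + y) = -3*(-16*Q + y) = -3*(y - 16*Q) = -3*y + 48*Q)
u(W) = 2*W (u(W) = 1*(2*W) = 2*W)
E = -1/1584865 (E = 1/(2*(12 - 12) - 1584865) = 1/(2*0 - 1584865) = 1/(0 - 1584865) = 1/(-1584865) = -1/1584865 ≈ -6.3097e-7)
E + a(-1637, 1545) = -1/1584865 + (-3*(-1637) + 48*1545) = -1/1584865 + (4911 + 74160) = -1/1584865 + 79071 = 125316860414/1584865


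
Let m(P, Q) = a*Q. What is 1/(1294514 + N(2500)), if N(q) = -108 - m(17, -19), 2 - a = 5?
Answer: 1/1294349 ≈ 7.7259e-7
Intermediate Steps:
a = -3 (a = 2 - 1*5 = 2 - 5 = -3)
m(P, Q) = -3*Q
N(q) = -165 (N(q) = -108 - (-3)*(-19) = -108 - 1*57 = -108 - 57 = -165)
1/(1294514 + N(2500)) = 1/(1294514 - 165) = 1/1294349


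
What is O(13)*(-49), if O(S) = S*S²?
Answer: -107653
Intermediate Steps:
O(S) = S³
O(13)*(-49) = 13³*(-49) = 2197*(-49) = -107653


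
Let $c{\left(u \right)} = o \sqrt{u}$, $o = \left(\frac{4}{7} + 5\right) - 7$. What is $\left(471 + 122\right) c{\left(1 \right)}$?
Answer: $- \frac{5930}{7} \approx -847.14$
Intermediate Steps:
$o = - \frac{10}{7}$ ($o = \left(4 \cdot \frac{1}{7} + 5\right) - 7 = \left(\frac{4}{7} + 5\right) - 7 = \frac{39}{7} - 7 = - \frac{10}{7} \approx -1.4286$)
$c{\left(u \right)} = - \frac{10 \sqrt{u}}{7}$
$\left(471 + 122\right) c{\left(1 \right)} = \left(471 + 122\right) \left(- \frac{10 \sqrt{1}}{7}\right) = 593 \left(\left(- \frac{10}{7}\right) 1\right) = 593 \left(- \frac{10}{7}\right) = - \frac{5930}{7}$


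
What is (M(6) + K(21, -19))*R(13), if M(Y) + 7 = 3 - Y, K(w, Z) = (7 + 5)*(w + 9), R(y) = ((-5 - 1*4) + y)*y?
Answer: 18200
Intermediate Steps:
R(y) = y*(-9 + y) (R(y) = ((-5 - 4) + y)*y = (-9 + y)*y = y*(-9 + y))
K(w, Z) = 108 + 12*w (K(w, Z) = 12*(9 + w) = 108 + 12*w)
M(Y) = -4 - Y (M(Y) = -7 + (3 - Y) = -4 - Y)
(M(6) + K(21, -19))*R(13) = ((-4 - 1*6) + (108 + 12*21))*(13*(-9 + 13)) = ((-4 - 6) + (108 + 252))*(13*4) = (-10 + 360)*52 = 350*52 = 18200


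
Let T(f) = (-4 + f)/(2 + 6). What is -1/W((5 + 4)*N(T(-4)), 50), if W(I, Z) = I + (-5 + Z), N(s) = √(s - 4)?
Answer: I/(9*(√5 - 5*I)) ≈ -0.018519 + 0.0082817*I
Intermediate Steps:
T(f) = -½ + f/8 (T(f) = (-4 + f)/8 = (-4 + f)*(⅛) = -½ + f/8)
N(s) = √(-4 + s)
W(I, Z) = -5 + I + Z
-1/W((5 + 4)*N(T(-4)), 50) = -1/(-5 + (5 + 4)*√(-4 + (-½ + (⅛)*(-4))) + 50) = -1/(-5 + 9*√(-4 + (-½ - ½)) + 50) = -1/(-5 + 9*√(-4 - 1) + 50) = -1/(-5 + 9*√(-5) + 50) = -1/(-5 + 9*(I*√5) + 50) = -1/(-5 + 9*I*√5 + 50) = -1/(45 + 9*I*√5)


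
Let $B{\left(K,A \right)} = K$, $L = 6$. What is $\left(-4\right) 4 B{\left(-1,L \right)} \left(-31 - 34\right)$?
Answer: $-1040$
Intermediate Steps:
$\left(-4\right) 4 B{\left(-1,L \right)} \left(-31 - 34\right) = \left(-4\right) 4 \left(- (-31 - 34)\right) = - 16 \left(- (-31 - 34)\right) = - 16 \left(\left(-1\right) \left(-65\right)\right) = \left(-16\right) 65 = -1040$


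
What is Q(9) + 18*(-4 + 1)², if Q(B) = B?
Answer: 171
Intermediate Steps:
Q(9) + 18*(-4 + 1)² = 9 + 18*(-4 + 1)² = 9 + 18*(-3)² = 9 + 18*9 = 9 + 162 = 171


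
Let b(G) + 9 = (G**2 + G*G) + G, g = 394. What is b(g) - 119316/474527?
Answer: 147509920323/474527 ≈ 3.1086e+5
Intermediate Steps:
b(G) = -9 + G + 2*G**2 (b(G) = -9 + ((G**2 + G*G) + G) = -9 + ((G**2 + G**2) + G) = -9 + (2*G**2 + G) = -9 + (G + 2*G**2) = -9 + G + 2*G**2)
b(g) - 119316/474527 = (-9 + 394 + 2*394**2) - 119316/474527 = (-9 + 394 + 2*155236) - 119316/474527 = (-9 + 394 + 310472) - 1*119316/474527 = 310857 - 119316/474527 = 147509920323/474527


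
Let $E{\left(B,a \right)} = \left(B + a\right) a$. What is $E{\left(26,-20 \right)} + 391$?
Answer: $271$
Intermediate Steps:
$E{\left(B,a \right)} = a \left(B + a\right)$
$E{\left(26,-20 \right)} + 391 = - 20 \left(26 - 20\right) + 391 = \left(-20\right) 6 + 391 = -120 + 391 = 271$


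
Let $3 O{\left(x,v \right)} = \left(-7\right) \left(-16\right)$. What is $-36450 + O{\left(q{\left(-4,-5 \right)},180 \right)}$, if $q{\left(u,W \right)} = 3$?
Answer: $- \frac{109238}{3} \approx -36413.0$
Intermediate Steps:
$O{\left(x,v \right)} = \frac{112}{3}$ ($O{\left(x,v \right)} = \frac{\left(-7\right) \left(-16\right)}{3} = \frac{1}{3} \cdot 112 = \frac{112}{3}$)
$-36450 + O{\left(q{\left(-4,-5 \right)},180 \right)} = -36450 + \frac{112}{3} = - \frac{109238}{3}$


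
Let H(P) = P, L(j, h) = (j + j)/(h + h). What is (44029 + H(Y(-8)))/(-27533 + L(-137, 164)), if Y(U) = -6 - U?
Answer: -2407028/1505183 ≈ -1.5992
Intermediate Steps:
L(j, h) = j/h (L(j, h) = (2*j)/((2*h)) = (2*j)*(1/(2*h)) = j/h)
(44029 + H(Y(-8)))/(-27533 + L(-137, 164)) = (44029 + (-6 - 1*(-8)))/(-27533 - 137/164) = (44029 + (-6 + 8))/(-27533 - 137*1/164) = (44029 + 2)/(-27533 - 137/164) = 44031/(-4515549/164) = 44031*(-164/4515549) = -2407028/1505183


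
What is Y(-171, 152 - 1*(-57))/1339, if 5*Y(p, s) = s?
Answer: 209/6695 ≈ 0.031217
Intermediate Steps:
Y(p, s) = s/5
Y(-171, 152 - 1*(-57))/1339 = ((152 - 1*(-57))/5)/1339 = ((152 + 57)/5)*(1/1339) = ((⅕)*209)*(1/1339) = (209/5)*(1/1339) = 209/6695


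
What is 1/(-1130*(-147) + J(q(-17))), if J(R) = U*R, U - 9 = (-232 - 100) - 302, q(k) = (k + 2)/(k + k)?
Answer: 34/5638365 ≈ 6.0301e-6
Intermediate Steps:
q(k) = (2 + k)/(2*k) (q(k) = (2 + k)/((2*k)) = (2 + k)*(1/(2*k)) = (2 + k)/(2*k))
U = -625 (U = 9 + ((-232 - 100) - 302) = 9 + (-332 - 302) = 9 - 634 = -625)
J(R) = -625*R
1/(-1130*(-147) + J(q(-17))) = 1/(-1130*(-147) - 625*(2 - 17)/(2*(-17))) = 1/(166110 - 625*(-1)*(-15)/(2*17)) = 1/(166110 - 625*15/34) = 1/(166110 - 9375/34) = 1/(5638365/34) = 34/5638365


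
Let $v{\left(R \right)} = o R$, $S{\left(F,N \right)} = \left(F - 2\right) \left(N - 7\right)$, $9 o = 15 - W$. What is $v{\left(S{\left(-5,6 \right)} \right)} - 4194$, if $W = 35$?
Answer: $- \frac{37886}{9} \approx -4209.6$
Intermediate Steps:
$o = - \frac{20}{9}$ ($o = \frac{15 - 35}{9} = \frac{1}{9} \left(-20\right) = - \frac{20}{9} \approx -2.2222$)
$S{\left(F,N \right)} = \left(-7 + N\right) \left(-2 + F\right)$ ($S{\left(F,N \right)} = \left(-2 + F\right) \left(-7 + N\right) = \left(-7 + N\right) \left(-2 + F\right)$)
$v{\left(R \right)} = - \frac{20 R}{9}$
$v{\left(S{\left(-5,6 \right)} \right)} - 4194 = - \frac{20 \left(14 - -35 - 12 - 30\right)}{9} - 4194 = - \frac{20 \left(14 + 35 - 12 - 30\right)}{9} - 4194 = \left(- \frac{20}{9}\right) 7 - 4194 = - \frac{140}{9} - 4194 = - \frac{37886}{9}$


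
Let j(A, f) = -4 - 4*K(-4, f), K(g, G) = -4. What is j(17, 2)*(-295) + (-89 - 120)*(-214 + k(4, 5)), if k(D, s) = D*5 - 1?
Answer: 37215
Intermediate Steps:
k(D, s) = -1 + 5*D (k(D, s) = 5*D - 1 = -1 + 5*D)
j(A, f) = 12 (j(A, f) = -4 - 4*(-4) = -4 + 16 = 12)
j(17, 2)*(-295) + (-89 - 120)*(-214 + k(4, 5)) = 12*(-295) + (-89 - 120)*(-214 + (-1 + 5*4)) = -3540 - 209*(-214 + (-1 + 20)) = -3540 - 209*(-214 + 19) = -3540 - 209*(-195) = -3540 + 40755 = 37215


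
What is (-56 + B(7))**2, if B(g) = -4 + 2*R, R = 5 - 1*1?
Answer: 2704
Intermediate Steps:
R = 4 (R = 5 - 1 = 4)
B(g) = 4 (B(g) = -4 + 2*4 = -4 + 8 = 4)
(-56 + B(7))**2 = (-56 + 4)**2 = (-52)**2 = 2704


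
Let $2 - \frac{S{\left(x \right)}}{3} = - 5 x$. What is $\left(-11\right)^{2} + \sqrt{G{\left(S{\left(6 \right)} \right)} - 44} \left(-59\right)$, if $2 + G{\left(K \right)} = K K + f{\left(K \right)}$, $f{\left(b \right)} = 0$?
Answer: $121 - 59 \sqrt{9170} \approx -5528.8$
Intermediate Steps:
$S{\left(x \right)} = 6 + 15 x$ ($S{\left(x \right)} = 6 - 3 \left(- 5 x\right) = 6 + 15 x$)
$G{\left(K \right)} = -2 + K^{2}$ ($G{\left(K \right)} = -2 + \left(K K + 0\right) = -2 + \left(K^{2} + 0\right) = -2 + K^{2}$)
$\left(-11\right)^{2} + \sqrt{G{\left(S{\left(6 \right)} \right)} - 44} \left(-59\right) = \left(-11\right)^{2} + \sqrt{\left(-2 + \left(6 + 15 \cdot 6\right)^{2}\right) - 44} \left(-59\right) = 121 + \sqrt{\left(-2 + \left(6 + 90\right)^{2}\right) - 44} \left(-59\right) = 121 + \sqrt{\left(-2 + 96^{2}\right) - 44} \left(-59\right) = 121 + \sqrt{\left(-2 + 9216\right) - 44} \left(-59\right) = 121 + \sqrt{9214 - 44} \left(-59\right) = 121 + \sqrt{9170} \left(-59\right) = 121 - 59 \sqrt{9170}$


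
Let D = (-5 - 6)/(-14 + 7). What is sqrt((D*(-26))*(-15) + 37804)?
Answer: sqrt(1882426)/7 ≈ 196.00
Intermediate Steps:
D = 11/7 (D = -11/(-7) = -11*(-1/7) = 11/7 ≈ 1.5714)
sqrt((D*(-26))*(-15) + 37804) = sqrt(((11/7)*(-26))*(-15) + 37804) = sqrt(-286/7*(-15) + 37804) = sqrt(4290/7 + 37804) = sqrt(268918/7) = sqrt(1882426)/7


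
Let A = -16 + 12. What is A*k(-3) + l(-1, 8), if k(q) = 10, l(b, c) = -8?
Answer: -48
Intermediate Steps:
A = -4
A*k(-3) + l(-1, 8) = -4*10 - 8 = -40 - 8 = -48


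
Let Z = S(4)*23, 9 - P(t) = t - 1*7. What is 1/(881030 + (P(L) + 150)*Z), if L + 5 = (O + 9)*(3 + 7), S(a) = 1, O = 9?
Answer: 1/880823 ≈ 1.1353e-6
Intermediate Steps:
L = 175 (L = -5 + (9 + 9)*(3 + 7) = -5 + 18*10 = -5 + 180 = 175)
P(t) = 16 - t (P(t) = 9 - (t - 1*7) = 9 - (t - 7) = 9 - (-7 + t) = 9 + (7 - t) = 16 - t)
Z = 23 (Z = 1*23 = 23)
1/(881030 + (P(L) + 150)*Z) = 1/(881030 + ((16 - 1*175) + 150)*23) = 1/(881030 + ((16 - 175) + 150)*23) = 1/(881030 + (-159 + 150)*23) = 1/(881030 - 9*23) = 1/(881030 - 207) = 1/880823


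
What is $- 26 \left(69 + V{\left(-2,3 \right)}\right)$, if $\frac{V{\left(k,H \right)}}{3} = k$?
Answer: $-1638$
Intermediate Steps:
$V{\left(k,H \right)} = 3 k$
$- 26 \left(69 + V{\left(-2,3 \right)}\right) = - 26 \left(69 + 3 \left(-2\right)\right) = - 26 \left(69 - 6\right) = \left(-26\right) 63 = -1638$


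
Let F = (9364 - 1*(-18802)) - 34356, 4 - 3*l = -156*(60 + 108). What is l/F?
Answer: -13106/9285 ≈ -1.4115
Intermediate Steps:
l = 26212/3 (l = 4/3 - (-52)*(60 + 108) = 4/3 - (-52)*168 = 4/3 - 1/3*(-26208) = 4/3 + 8736 = 26212/3 ≈ 8737.3)
F = -6190 (F = (9364 + 18802) - 34356 = 28166 - 34356 = -6190)
l/F = (26212/3)/(-6190) = (26212/3)*(-1/6190) = -13106/9285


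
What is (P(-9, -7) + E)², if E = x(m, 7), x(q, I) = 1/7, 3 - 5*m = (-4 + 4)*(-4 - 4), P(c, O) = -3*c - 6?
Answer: 21904/49 ≈ 447.02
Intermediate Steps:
P(c, O) = -6 - 3*c
m = ⅗ (m = ⅗ - (-4 + 4)*(-4 - 4)/5 = ⅗ - 0*(-8) = ⅗ - ⅕*0 = ⅗ + 0 = ⅗ ≈ 0.60000)
x(q, I) = ⅐
E = ⅐ ≈ 0.14286
(P(-9, -7) + E)² = ((-6 - 3*(-9)) + ⅐)² = ((-6 + 27) + ⅐)² = (21 + ⅐)² = (148/7)² = 21904/49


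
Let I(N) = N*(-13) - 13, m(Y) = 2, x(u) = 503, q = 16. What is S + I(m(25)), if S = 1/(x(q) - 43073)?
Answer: -1660231/42570 ≈ -39.000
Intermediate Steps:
I(N) = -13 - 13*N (I(N) = -13*N - 13 = -13 - 13*N)
S = -1/42570 (S = 1/(503 - 43073) = 1/(-42570) = -1/42570 ≈ -2.3491e-5)
S + I(m(25)) = -1/42570 + (-13 - 13*2) = -1/42570 + (-13 - 26) = -1/42570 - 39 = -1660231/42570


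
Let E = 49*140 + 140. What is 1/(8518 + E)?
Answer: 1/15518 ≈ 6.4441e-5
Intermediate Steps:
E = 7000 (E = 6860 + 140 = 7000)
1/(8518 + E) = 1/(8518 + 7000) = 1/15518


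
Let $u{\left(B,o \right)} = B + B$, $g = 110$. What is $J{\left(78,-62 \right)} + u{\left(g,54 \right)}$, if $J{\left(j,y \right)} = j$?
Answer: $298$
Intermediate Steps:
$u{\left(B,o \right)} = 2 B$
$J{\left(78,-62 \right)} + u{\left(g,54 \right)} = 78 + 2 \cdot 110 = 78 + 220 = 298$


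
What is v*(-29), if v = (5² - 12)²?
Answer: -4901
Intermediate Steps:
v = 169 (v = (25 - 12)² = 13² = 169)
v*(-29) = 169*(-29) = -4901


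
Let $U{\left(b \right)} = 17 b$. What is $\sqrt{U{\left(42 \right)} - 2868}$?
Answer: $i \sqrt{2154} \approx 46.411 i$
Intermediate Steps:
$\sqrt{U{\left(42 \right)} - 2868} = \sqrt{17 \cdot 42 - 2868} = \sqrt{714 - 2868} = \sqrt{-2154} = i \sqrt{2154}$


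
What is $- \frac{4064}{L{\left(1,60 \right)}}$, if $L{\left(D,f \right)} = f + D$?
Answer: $- \frac{4064}{61} \approx -66.623$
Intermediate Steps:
$L{\left(D,f \right)} = D + f$
$- \frac{4064}{L{\left(1,60 \right)}} = - \frac{4064}{1 + 60} = - \frac{4064}{61}$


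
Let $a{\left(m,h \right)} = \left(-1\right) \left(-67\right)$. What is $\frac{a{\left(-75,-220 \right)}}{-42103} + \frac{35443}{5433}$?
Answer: $\frac{1491892618}{228745599} \approx 6.5221$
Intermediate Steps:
$a{\left(m,h \right)} = 67$
$\frac{a{\left(-75,-220 \right)}}{-42103} + \frac{35443}{5433} = \frac{67}{-42103} + \frac{35443}{5433} = 67 \left(- \frac{1}{42103}\right) + 35443 \cdot \frac{1}{5433} = - \frac{67}{42103} + \frac{35443}{5433} = \frac{1491892618}{228745599}$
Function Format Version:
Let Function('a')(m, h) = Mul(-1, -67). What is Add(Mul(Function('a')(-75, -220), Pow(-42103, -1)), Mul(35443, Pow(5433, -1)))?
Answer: Rational(1491892618, 228745599) ≈ 6.5221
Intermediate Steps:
Function('a')(m, h) = 67
Add(Mul(Function('a')(-75, -220), Pow(-42103, -1)), Mul(35443, Pow(5433, -1))) = Add(Mul(67, Pow(-42103, -1)), Mul(35443, Pow(5433, -1))) = Add(Mul(67, Rational(-1, 42103)), Mul(35443, Rational(1, 5433))) = Add(Rational(-67, 42103), Rational(35443, 5433)) = Rational(1491892618, 228745599)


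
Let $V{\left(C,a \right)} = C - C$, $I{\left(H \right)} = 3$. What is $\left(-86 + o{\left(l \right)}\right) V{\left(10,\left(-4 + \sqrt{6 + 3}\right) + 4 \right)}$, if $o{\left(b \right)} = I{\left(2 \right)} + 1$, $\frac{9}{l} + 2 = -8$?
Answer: $0$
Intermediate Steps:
$l = - \frac{9}{10}$ ($l = \frac{9}{-2 - 8} = \frac{9}{-10} = 9 \left(- \frac{1}{10}\right) = - \frac{9}{10} \approx -0.9$)
$o{\left(b \right)} = 4$ ($o{\left(b \right)} = 3 + 1 = 4$)
$V{\left(C,a \right)} = 0$
$\left(-86 + o{\left(l \right)}\right) V{\left(10,\left(-4 + \sqrt{6 + 3}\right) + 4 \right)} = \left(-86 + 4\right) 0 = \left(-82\right) 0 = 0$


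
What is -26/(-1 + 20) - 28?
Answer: -558/19 ≈ -29.368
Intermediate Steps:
-26/(-1 + 20) - 28 = -26/19 - 28 = -558/19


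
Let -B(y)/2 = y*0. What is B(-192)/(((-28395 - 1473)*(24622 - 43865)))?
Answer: 0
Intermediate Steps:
B(y) = 0 (B(y) = -2*y*0 = -2*0 = 0)
B(-192)/(((-28395 - 1473)*(24622 - 43865))) = 0/(((-28395 - 1473)*(24622 - 43865))) = 0/((-29868*(-19243))) = 0/574749924 = 0*(1/574749924) = 0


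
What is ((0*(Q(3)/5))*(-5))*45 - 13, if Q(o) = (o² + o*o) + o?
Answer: -13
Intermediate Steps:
Q(o) = o + 2*o² (Q(o) = (o² + o²) + o = 2*o² + o = o + 2*o²)
((0*(Q(3)/5))*(-5))*45 - 13 = ((0*((3*(1 + 2*3))/5))*(-5))*45 - 13 = ((0*((3*(1 + 6))*(⅕)))*(-5))*45 - 13 = ((0*((3*7)*(⅕)))*(-5))*45 - 13 = ((0*(21*(⅕)))*(-5))*45 - 13 = ((0*(21/5))*(-5))*45 - 13 = (0*(-5))*45 - 13 = 0*45 - 13 = 0 - 13 = -13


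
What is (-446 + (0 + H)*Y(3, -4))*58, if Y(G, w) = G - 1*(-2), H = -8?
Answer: -28188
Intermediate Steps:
Y(G, w) = 2 + G (Y(G, w) = G + 2 = 2 + G)
(-446 + (0 + H)*Y(3, -4))*58 = (-446 + (0 - 8)*(2 + 3))*58 = (-446 - 8*5)*58 = (-446 - 40)*58 = -486*58 = -28188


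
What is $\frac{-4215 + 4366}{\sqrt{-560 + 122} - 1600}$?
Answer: $- \frac{120800}{1280219} - \frac{151 i \sqrt{438}}{2560438} \approx -0.094359 - 0.0012342 i$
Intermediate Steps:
$\frac{-4215 + 4366}{\sqrt{-560 + 122} - 1600} = \frac{151}{\sqrt{-438} - 1600} = \frac{151}{i \sqrt{438} - 1600} = \frac{151}{-1600 + i \sqrt{438}}$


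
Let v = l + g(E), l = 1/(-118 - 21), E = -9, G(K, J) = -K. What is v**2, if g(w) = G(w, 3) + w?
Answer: 1/19321 ≈ 5.1757e-5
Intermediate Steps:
l = -1/139 (l = 1/(-139) = -1/139 ≈ -0.0071942)
g(w) = 0 (g(w) = -w + w = 0)
v = -1/139 (v = -1/139 + 0 = -1/139 ≈ -0.0071942)
v**2 = (-1/139)**2 = 1/19321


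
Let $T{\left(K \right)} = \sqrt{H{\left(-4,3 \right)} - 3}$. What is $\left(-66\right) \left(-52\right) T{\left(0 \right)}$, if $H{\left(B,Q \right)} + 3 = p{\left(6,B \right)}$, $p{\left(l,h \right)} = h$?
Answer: $3432 i \sqrt{10} \approx 10853.0 i$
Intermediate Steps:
$H{\left(B,Q \right)} = -3 + B$
$T{\left(K \right)} = i \sqrt{10}$ ($T{\left(K \right)} = \sqrt{\left(-3 - 4\right) - 3} = \sqrt{-7 - 3} = \sqrt{-10} = i \sqrt{10}$)
$\left(-66\right) \left(-52\right) T{\left(0 \right)} = \left(-66\right) \left(-52\right) i \sqrt{10} = 3432 i \sqrt{10}$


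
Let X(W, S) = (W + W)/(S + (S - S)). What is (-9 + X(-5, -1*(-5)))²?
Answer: 121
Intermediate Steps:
X(W, S) = 2*W/S (X(W, S) = (2*W)/(S + 0) = (2*W)/S = 2*W/S)
(-9 + X(-5, -1*(-5)))² = (-9 + 2*(-5)/(-1*(-5)))² = (-9 + 2*(-5)/5)² = (-9 + 2*(-5)*(⅕))² = (-9 - 2)² = (-11)² = 121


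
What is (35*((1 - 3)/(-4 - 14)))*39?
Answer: 455/3 ≈ 151.67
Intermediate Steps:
(35*((1 - 3)/(-4 - 14)))*39 = (35*(-2/(-18)))*39 = (35*(-2*(-1/18)))*39 = (35*(1/9))*39 = (35/9)*39 = 455/3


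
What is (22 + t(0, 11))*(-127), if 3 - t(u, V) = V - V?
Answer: -3175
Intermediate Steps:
t(u, V) = 3 (t(u, V) = 3 - (V - V) = 3 - 1*0 = 3 + 0 = 3)
(22 + t(0, 11))*(-127) = (22 + 3)*(-127) = 25*(-127) = -3175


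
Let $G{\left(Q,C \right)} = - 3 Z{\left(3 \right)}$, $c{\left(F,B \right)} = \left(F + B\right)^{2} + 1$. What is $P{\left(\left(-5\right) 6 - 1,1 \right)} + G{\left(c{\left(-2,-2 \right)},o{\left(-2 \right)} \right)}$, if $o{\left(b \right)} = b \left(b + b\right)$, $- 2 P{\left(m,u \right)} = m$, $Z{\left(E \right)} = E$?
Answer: $\frac{13}{2} \approx 6.5$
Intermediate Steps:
$P{\left(m,u \right)} = - \frac{m}{2}$
$o{\left(b \right)} = 2 b^{2}$ ($o{\left(b \right)} = b 2 b = 2 b^{2}$)
$c{\left(F,B \right)} = 1 + \left(B + F\right)^{2}$ ($c{\left(F,B \right)} = \left(B + F\right)^{2} + 1 = 1 + \left(B + F\right)^{2}$)
$G{\left(Q,C \right)} = -9$ ($G{\left(Q,C \right)} = \left(-3\right) 3 = -9$)
$P{\left(\left(-5\right) 6 - 1,1 \right)} + G{\left(c{\left(-2,-2 \right)},o{\left(-2 \right)} \right)} = - \frac{\left(-5\right) 6 - 1}{2} - 9 = - \frac{-30 - 1}{2} - 9 = \left(- \frac{1}{2}\right) \left(-31\right) - 9 = \frac{31}{2} - 9 = \frac{13}{2}$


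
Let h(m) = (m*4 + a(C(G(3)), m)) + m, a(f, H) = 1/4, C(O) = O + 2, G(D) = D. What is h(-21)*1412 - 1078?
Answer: -148985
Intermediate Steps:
C(O) = 2 + O
a(f, H) = ¼
h(m) = ¼ + 5*m (h(m) = (m*4 + ¼) + m = (4*m + ¼) + m = (¼ + 4*m) + m = ¼ + 5*m)
h(-21)*1412 - 1078 = (¼ + 5*(-21))*1412 - 1078 = (¼ - 105)*1412 - 1078 = -419/4*1412 - 1078 = -147907 - 1078 = -148985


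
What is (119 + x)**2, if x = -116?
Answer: 9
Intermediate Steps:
(119 + x)**2 = (119 - 116)**2 = 3**2 = 9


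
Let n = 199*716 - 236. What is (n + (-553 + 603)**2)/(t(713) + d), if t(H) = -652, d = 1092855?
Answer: 144748/1092203 ≈ 0.13253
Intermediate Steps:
n = 142248 (n = 142484 - 236 = 142248)
(n + (-553 + 603)**2)/(t(713) + d) = (142248 + (-553 + 603)**2)/(-652 + 1092855) = (142248 + 50**2)/1092203 = (142248 + 2500)*(1/1092203) = 144748*(1/1092203) = 144748/1092203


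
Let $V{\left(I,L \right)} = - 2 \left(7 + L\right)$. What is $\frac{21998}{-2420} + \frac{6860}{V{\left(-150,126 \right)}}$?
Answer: $- \frac{801881}{22990} \approx -34.88$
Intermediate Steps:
$V{\left(I,L \right)} = -14 - 2 L$
$\frac{21998}{-2420} + \frac{6860}{V{\left(-150,126 \right)}} = \frac{21998}{-2420} + \frac{6860}{-14 - 252} = 21998 \left(- \frac{1}{2420}\right) + \frac{6860}{-14 - 252} = - \frac{10999}{1210} + \frac{6860}{-266} = - \frac{10999}{1210} + 6860 \left(- \frac{1}{266}\right) = - \frac{10999}{1210} - \frac{490}{19} = - \frac{801881}{22990}$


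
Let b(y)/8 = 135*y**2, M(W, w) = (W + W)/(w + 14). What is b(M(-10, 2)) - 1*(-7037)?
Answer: 17449/2 ≈ 8724.5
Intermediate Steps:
M(W, w) = 2*W/(14 + w) (M(W, w) = (2*W)/(14 + w) = 2*W/(14 + w))
b(y) = 1080*y**2 (b(y) = 8*(135*y**2) = 1080*y**2)
b(M(-10, 2)) - 1*(-7037) = 1080*(2*(-10)/(14 + 2))**2 - 1*(-7037) = 1080*(2*(-10)/16)**2 + 7037 = 1080*(2*(-10)*(1/16))**2 + 7037 = 1080*(-5/4)**2 + 7037 = 1080*(25/16) + 7037 = 3375/2 + 7037 = 17449/2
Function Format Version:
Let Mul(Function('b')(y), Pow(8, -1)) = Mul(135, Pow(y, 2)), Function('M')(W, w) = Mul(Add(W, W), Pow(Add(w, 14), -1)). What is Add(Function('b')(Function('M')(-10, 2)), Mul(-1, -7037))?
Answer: Rational(17449, 2) ≈ 8724.5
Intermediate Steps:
Function('M')(W, w) = Mul(2, W, Pow(Add(14, w), -1)) (Function('M')(W, w) = Mul(Mul(2, W), Pow(Add(14, w), -1)) = Mul(2, W, Pow(Add(14, w), -1)))
Function('b')(y) = Mul(1080, Pow(y, 2)) (Function('b')(y) = Mul(8, Mul(135, Pow(y, 2))) = Mul(1080, Pow(y, 2)))
Add(Function('b')(Function('M')(-10, 2)), Mul(-1, -7037)) = Add(Mul(1080, Pow(Mul(2, -10, Pow(Add(14, 2), -1)), 2)), Mul(-1, -7037)) = Add(Mul(1080, Pow(Mul(2, -10, Pow(16, -1)), 2)), 7037) = Add(Mul(1080, Pow(Mul(2, -10, Rational(1, 16)), 2)), 7037) = Add(Mul(1080, Pow(Rational(-5, 4), 2)), 7037) = Add(Mul(1080, Rational(25, 16)), 7037) = Add(Rational(3375, 2), 7037) = Rational(17449, 2)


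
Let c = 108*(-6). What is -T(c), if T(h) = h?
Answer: 648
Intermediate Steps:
c = -648
-T(c) = -1*(-648) = 648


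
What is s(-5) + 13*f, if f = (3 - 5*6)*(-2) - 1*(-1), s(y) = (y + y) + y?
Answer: 700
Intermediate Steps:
s(y) = 3*y (s(y) = 2*y + y = 3*y)
f = 55 (f = (3 - 30)*(-2) + 1 = -27*(-2) + 1 = 54 + 1 = 55)
s(-5) + 13*f = 3*(-5) + 13*55 = -15 + 715 = 700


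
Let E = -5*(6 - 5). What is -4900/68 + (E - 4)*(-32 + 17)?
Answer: 1070/17 ≈ 62.941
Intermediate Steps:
E = -5 (E = -5*1 = -5)
-4900/68 + (E - 4)*(-32 + 17) = -4900/68 + (-5 - 4)*(-32 + 17) = -4900/68 - 9*(-15) = -50*49/34 + 135 = -1225/17 + 135 = 1070/17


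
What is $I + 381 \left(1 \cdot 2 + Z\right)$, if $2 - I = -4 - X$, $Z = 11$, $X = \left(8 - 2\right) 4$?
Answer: $4983$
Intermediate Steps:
$X = 24$ ($X = 6 \cdot 4 = 24$)
$I = 30$ ($I = 2 - \left(-4 - 24\right) = 2 - -28 = 2 + 28 = 30$)
$I + 381 \left(1 \cdot 2 + Z\right) = 30 + 381 \left(1 \cdot 2 + 11\right) = 30 + 381 \left(2 + 11\right) = 30 + 381 \cdot 13 = 30 + 4953 = 4983$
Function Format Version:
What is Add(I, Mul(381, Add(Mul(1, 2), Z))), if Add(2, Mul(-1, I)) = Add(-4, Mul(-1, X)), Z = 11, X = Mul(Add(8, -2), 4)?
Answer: 4983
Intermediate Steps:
X = 24 (X = Mul(6, 4) = 24)
I = 30 (I = Add(2, Mul(-1, Add(-4, Mul(-1, 24)))) = Add(2, Mul(-1, Add(-4, -24))) = Add(2, Mul(-1, -28)) = Add(2, 28) = 30)
Add(I, Mul(381, Add(Mul(1, 2), Z))) = Add(30, Mul(381, Add(Mul(1, 2), 11))) = Add(30, Mul(381, Add(2, 11))) = Add(30, Mul(381, 13)) = Add(30, 4953) = 4983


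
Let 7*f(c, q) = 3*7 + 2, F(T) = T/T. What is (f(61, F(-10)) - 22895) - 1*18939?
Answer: -292815/7 ≈ -41831.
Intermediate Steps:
F(T) = 1
f(c, q) = 23/7 (f(c, q) = (3*7 + 2)/7 = (21 + 2)/7 = (⅐)*23 = 23/7)
(f(61, F(-10)) - 22895) - 1*18939 = (23/7 - 22895) - 1*18939 = -160242/7 - 18939 = -292815/7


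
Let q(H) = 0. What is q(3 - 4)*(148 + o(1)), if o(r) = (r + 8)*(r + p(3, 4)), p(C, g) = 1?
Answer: 0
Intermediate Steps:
o(r) = (1 + r)*(8 + r) (o(r) = (r + 8)*(r + 1) = (8 + r)*(1 + r) = (1 + r)*(8 + r))
q(3 - 4)*(148 + o(1)) = 0*(148 + (8 + 1² + 9*1)) = 0*(148 + (8 + 1 + 9)) = 0*(148 + 18) = 0*166 = 0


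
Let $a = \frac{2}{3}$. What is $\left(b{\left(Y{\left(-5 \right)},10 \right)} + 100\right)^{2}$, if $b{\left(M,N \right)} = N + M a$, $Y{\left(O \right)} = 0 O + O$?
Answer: $\frac{102400}{9} \approx 11378.0$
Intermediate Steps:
$a = \frac{2}{3}$ ($a = 2 \cdot \frac{1}{3} = \frac{2}{3} \approx 0.66667$)
$Y{\left(O \right)} = O$ ($Y{\left(O \right)} = 0 + O = O$)
$b{\left(M,N \right)} = N + \frac{2 M}{3}$ ($b{\left(M,N \right)} = N + M \frac{2}{3} = N + \frac{2 M}{3}$)
$\left(b{\left(Y{\left(-5 \right)},10 \right)} + 100\right)^{2} = \left(\left(10 + \frac{2}{3} \left(-5\right)\right) + 100\right)^{2} = \left(\left(10 - \frac{10}{3}\right) + 100\right)^{2} = \left(\frac{20}{3} + 100\right)^{2} = \left(\frac{320}{3}\right)^{2} = \frac{102400}{9}$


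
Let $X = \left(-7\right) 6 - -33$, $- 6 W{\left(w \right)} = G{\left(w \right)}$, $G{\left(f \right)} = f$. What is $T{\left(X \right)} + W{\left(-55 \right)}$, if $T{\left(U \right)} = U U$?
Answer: $\frac{541}{6} \approx 90.167$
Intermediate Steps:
$W{\left(w \right)} = - \frac{w}{6}$
$X = -9$ ($X = -42 + 33 = -9$)
$T{\left(U \right)} = U^{2}$
$T{\left(X \right)} + W{\left(-55 \right)} = \left(-9\right)^{2} - - \frac{55}{6} = 81 + \frac{55}{6} = \frac{541}{6}$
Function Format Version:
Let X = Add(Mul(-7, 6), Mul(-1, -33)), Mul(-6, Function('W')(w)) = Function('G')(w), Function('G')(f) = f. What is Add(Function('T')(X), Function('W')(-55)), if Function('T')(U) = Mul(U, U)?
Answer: Rational(541, 6) ≈ 90.167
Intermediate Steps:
Function('W')(w) = Mul(Rational(-1, 6), w)
X = -9 (X = Add(-42, 33) = -9)
Function('T')(U) = Pow(U, 2)
Add(Function('T')(X), Function('W')(-55)) = Add(Pow(-9, 2), Mul(Rational(-1, 6), -55)) = Add(81, Rational(55, 6)) = Rational(541, 6)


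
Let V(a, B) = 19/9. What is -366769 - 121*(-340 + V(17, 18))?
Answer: -2932960/9 ≈ -3.2588e+5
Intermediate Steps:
V(a, B) = 19/9 (V(a, B) = 19*(⅑) = 19/9)
-366769 - 121*(-340 + V(17, 18)) = -366769 - 121*(-340 + 19/9) = -366769 - 121*(-3041/9) = -366769 + 367961/9 = -2932960/9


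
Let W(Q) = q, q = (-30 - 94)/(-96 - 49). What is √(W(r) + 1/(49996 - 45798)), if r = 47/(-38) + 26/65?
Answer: √316953470870/608710 ≈ 0.92488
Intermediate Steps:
r = -159/190 (r = 47*(-1/38) + 26*(1/65) = -47/38 + ⅖ = -159/190 ≈ -0.83684)
q = 124/145 (q = -124/(-145) = -124*(-1/145) = 124/145 ≈ 0.85517)
W(Q) = 124/145
√(W(r) + 1/(49996 - 45798)) = √(124/145 + 1/(49996 - 45798)) = √(124/145 + 1/4198) = √(520697/608710) = √316953470870/608710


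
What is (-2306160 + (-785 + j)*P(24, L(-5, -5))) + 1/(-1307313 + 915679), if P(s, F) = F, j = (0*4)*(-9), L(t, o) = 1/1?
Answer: -903478098131/391634 ≈ -2.3069e+6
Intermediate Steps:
L(t, o) = 1
j = 0 (j = 0*(-9) = 0)
(-2306160 + (-785 + j)*P(24, L(-5, -5))) + 1/(-1307313 + 915679) = (-2306160 + (-785 + 0)*1) + 1/(-1307313 + 915679) = (-2306160 - 785*1) + 1/(-391634) = (-2306160 - 785) - 1/391634 = -2306945 - 1/391634 = -903478098131/391634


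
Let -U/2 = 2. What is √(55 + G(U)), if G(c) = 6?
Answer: √61 ≈ 7.8102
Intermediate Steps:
U = -4 (U = -2*2 = -4)
√(55 + G(U)) = √(55 + 6) = √61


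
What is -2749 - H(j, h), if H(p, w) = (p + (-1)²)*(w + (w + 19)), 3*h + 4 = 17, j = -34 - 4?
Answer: -5176/3 ≈ -1725.3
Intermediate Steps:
j = -38
h = 13/3 (h = -4/3 + (⅓)*17 = -4/3 + 17/3 = 13/3 ≈ 4.3333)
H(p, w) = (1 + p)*(19 + 2*w) (H(p, w) = (p + 1)*(w + (19 + w)) = (1 + p)*(19 + 2*w))
-2749 - H(j, h) = -2749 - (19 + 2*(13/3) + 19*(-38) + 2*(-38)*(13/3)) = -2749 - (19 + 26/3 - 722 - 988/3) = -2749 - 1*(-3071/3) = -2749 + 3071/3 = -5176/3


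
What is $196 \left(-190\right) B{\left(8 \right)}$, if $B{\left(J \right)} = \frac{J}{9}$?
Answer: $- \frac{297920}{9} \approx -33102.0$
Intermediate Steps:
$B{\left(J \right)} = \frac{J}{9}$ ($B{\left(J \right)} = J \frac{1}{9} = \frac{J}{9}$)
$196 \left(-190\right) B{\left(8 \right)} = 196 \left(-190\right) \frac{1}{9} \cdot 8 = \left(-37240\right) \frac{8}{9} = - \frac{297920}{9}$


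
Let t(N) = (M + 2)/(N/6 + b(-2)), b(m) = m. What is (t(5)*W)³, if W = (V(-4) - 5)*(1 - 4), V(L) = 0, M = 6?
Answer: -373248000/343 ≈ -1.0882e+6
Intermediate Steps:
t(N) = 8/(-2 + N/6) (t(N) = (6 + 2)/(N/6 - 2) = 8/(N*(⅙) - 2) = 8/(N/6 - 2) = 8/(-2 + N/6))
W = 15 (W = (0 - 5)*(1 - 4) = -5*(-3) = 15)
(t(5)*W)³ = ((48/(-12 + 5))*15)³ = ((48/(-7))*15)³ = ((48*(-⅐))*15)³ = (-48/7*15)³ = (-720/7)³ = -373248000/343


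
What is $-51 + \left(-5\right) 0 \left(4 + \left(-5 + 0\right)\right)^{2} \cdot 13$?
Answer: $-51$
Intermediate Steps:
$-51 + \left(-5\right) 0 \left(4 + \left(-5 + 0\right)\right)^{2} \cdot 13 = -51 + 0 \left(4 - 5\right)^{2} \cdot 13 = -51 + 0 \left(-1\right)^{2} \cdot 13 = -51 + 0 \cdot 1 \cdot 13 = -51 + 0 \cdot 13 = -51 + 0 = -51$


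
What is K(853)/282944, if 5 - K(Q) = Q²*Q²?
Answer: -132353714219/70736 ≈ -1.8711e+6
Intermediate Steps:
K(Q) = 5 - Q⁴ (K(Q) = 5 - Q²*Q² = 5 - Q⁴)
K(853)/282944 = (5 - 1*853⁴)/282944 = (5 - 1*529414856881)*(1/282944) = (5 - 529414856881)*(1/282944) = -529414856876*1/282944 = -132353714219/70736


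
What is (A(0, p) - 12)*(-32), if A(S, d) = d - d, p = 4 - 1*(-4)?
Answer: 384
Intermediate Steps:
p = 8 (p = 4 + 4 = 8)
A(S, d) = 0
(A(0, p) - 12)*(-32) = (0 - 12)*(-32) = -12*(-32) = 384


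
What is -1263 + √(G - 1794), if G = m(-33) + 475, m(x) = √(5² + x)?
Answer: -1263 + √(-1319 + 2*I*√2) ≈ -1263.0 + 36.318*I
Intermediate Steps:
m(x) = √(25 + x)
G = 475 + 2*I*√2 (G = √(25 - 33) + 475 = √(-8) + 475 = 2*I*√2 + 475 = 475 + 2*I*√2 ≈ 475.0 + 2.8284*I)
-1263 + √(G - 1794) = -1263 + √((475 + 2*I*√2) - 1794) = -1263 + √(-1319 + 2*I*√2)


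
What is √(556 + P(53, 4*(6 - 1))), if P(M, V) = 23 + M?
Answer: 2*√158 ≈ 25.140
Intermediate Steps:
√(556 + P(53, 4*(6 - 1))) = √(556 + (23 + 53)) = √(556 + 76) = √632 = 2*√158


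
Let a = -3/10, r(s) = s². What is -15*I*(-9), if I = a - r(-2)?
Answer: -1161/2 ≈ -580.50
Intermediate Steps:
a = -3/10 (a = -3*⅒ = -3/10 ≈ -0.30000)
I = -43/10 (I = -3/10 - 1*(-2)² = -3/10 - 1*4 = -3/10 - 4 = -43/10 ≈ -4.3000)
-15*I*(-9) = -15*(-43/10)*(-9) = (129/2)*(-9) = -1161/2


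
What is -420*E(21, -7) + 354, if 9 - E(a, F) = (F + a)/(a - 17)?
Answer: -1956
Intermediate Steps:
E(a, F) = 9 - (F + a)/(-17 + a) (E(a, F) = 9 - (F + a)/(a - 17) = 9 - (F + a)/(-17 + a))
-420*E(21, -7) + 354 = -420*(-153 - 1*(-7) + 8*21)/(-17 + 21) + 354 = -420*(-153 + 7 + 168)/4 + 354 = -105*22 + 354 = -420*11/2 + 354 = -2310 + 354 = -1956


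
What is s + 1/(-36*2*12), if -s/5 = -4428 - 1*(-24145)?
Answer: -85177441/864 ≈ -98585.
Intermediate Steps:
s = -98585 (s = -5*(-4428 - 1*(-24145)) = -5*(-4428 + 24145) = -5*19717 = -98585)
s + 1/(-36*2*12) = -98585 + 1/(-36*2*12) = -98585 + 1/(-72*12) = -98585 + 1/(-864) = -98585 - 1/864 = -85177441/864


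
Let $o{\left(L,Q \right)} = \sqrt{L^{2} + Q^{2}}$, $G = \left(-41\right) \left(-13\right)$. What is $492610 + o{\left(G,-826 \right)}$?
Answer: $492610 + \sqrt{966365} \approx 4.9359 \cdot 10^{5}$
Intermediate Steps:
$G = 533$
$492610 + o{\left(G,-826 \right)} = 492610 + \sqrt{533^{2} + \left(-826\right)^{2}} = 492610 + \sqrt{284089 + 682276} = 492610 + \sqrt{966365}$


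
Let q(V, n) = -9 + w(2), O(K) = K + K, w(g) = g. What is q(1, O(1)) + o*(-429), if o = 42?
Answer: -18025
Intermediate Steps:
O(K) = 2*K
q(V, n) = -7 (q(V, n) = -9 + 2 = -7)
q(1, O(1)) + o*(-429) = -7 + 42*(-429) = -7 - 18018 = -18025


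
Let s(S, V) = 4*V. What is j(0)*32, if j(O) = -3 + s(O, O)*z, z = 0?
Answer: -96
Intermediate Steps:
j(O) = -3 (j(O) = -3 + (4*O)*0 = -3 + 0 = -3)
j(0)*32 = -3*32 = -96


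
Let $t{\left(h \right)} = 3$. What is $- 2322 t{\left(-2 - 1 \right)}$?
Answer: $-6966$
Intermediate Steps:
$- 2322 t{\left(-2 - 1 \right)} = \left(-2322\right) 3 = -6966$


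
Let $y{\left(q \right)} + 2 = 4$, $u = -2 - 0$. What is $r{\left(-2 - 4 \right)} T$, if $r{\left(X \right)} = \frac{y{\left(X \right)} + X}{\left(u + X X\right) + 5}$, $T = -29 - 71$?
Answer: $\frac{400}{39} \approx 10.256$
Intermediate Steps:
$u = -2$ ($u = -2 + 0 = -2$)
$y{\left(q \right)} = 2$ ($y{\left(q \right)} = -2 + 4 = 2$)
$T = -100$
$r{\left(X \right)} = \frac{2 + X}{3 + X^{2}}$ ($r{\left(X \right)} = \frac{2 + X}{\left(-2 + X X\right) + 5} = \frac{2 + X}{\left(-2 + X^{2}\right) + 5} = \frac{2 + X}{3 + X^{2}}$)
$r{\left(-2 - 4 \right)} T = \frac{2 - 6}{3 + \left(-2 - 4\right)^{2}} \left(-100\right) = \frac{2 - 6}{3 + \left(-6\right)^{2}} \left(-100\right) = \frac{1}{3 + 36} \left(-4\right) \left(-100\right) = \frac{1}{39} \left(-4\right) \left(-100\right) = \left(- \frac{4}{39}\right) \left(-100\right) = \frac{400}{39}$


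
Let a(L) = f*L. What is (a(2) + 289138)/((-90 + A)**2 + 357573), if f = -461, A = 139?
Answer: 144108/179987 ≈ 0.80066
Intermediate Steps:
a(L) = -461*L
(a(2) + 289138)/((-90 + A)**2 + 357573) = (-461*2 + 289138)/((-90 + 139)**2 + 357573) = (-922 + 289138)/(49**2 + 357573) = 288216/(2401 + 357573) = 288216/359974 = 288216*(1/359974) = 144108/179987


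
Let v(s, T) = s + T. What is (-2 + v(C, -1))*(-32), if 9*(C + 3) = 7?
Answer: 1504/9 ≈ 167.11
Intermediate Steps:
C = -20/9 (C = -3 + (1/9)*7 = -3 + 7/9 = -20/9 ≈ -2.2222)
v(s, T) = T + s
(-2 + v(C, -1))*(-32) = (-2 + (-1 - 20/9))*(-32) = (-2 - 29/9)*(-32) = -47/9*(-32) = 1504/9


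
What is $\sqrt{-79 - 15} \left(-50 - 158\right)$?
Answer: $- 208 i \sqrt{94} \approx - 2016.6 i$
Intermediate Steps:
$\sqrt{-79 - 15} \left(-50 - 158\right) = \sqrt{-94} \left(-208\right) = i \sqrt{94} \left(-208\right) = - 208 i \sqrt{94}$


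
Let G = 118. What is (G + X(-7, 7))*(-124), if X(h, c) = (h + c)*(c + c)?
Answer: -14632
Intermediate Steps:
X(h, c) = 2*c*(c + h) (X(h, c) = (c + h)*(2*c) = 2*c*(c + h))
(G + X(-7, 7))*(-124) = (118 + 2*7*(7 - 7))*(-124) = (118 + 2*7*0)*(-124) = (118 + 0)*(-124) = 118*(-124) = -14632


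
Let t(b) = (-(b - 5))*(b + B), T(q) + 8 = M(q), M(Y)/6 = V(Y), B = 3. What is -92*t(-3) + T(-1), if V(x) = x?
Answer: -14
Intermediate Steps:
M(Y) = 6*Y
T(q) = -8 + 6*q
t(b) = (3 + b)*(5 - b) (t(b) = (-(b - 5))*(b + 3) = (-(-5 + b))*(3 + b) = (5 - b)*(3 + b) = (3 + b)*(5 - b))
-92*t(-3) + T(-1) = -92*(15 - 1*(-3)² + 2*(-3)) + (-8 + 6*(-1)) = -92*(15 - 1*9 - 6) + (-8 - 6) = -92*(15 - 9 - 6) - 14 = -92*0 - 14 = 0 - 14 = -14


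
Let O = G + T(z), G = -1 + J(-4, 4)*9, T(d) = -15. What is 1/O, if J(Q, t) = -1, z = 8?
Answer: -1/25 ≈ -0.040000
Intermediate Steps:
G = -10 (G = -1 - 1*9 = -1 - 9 = -10)
O = -25 (O = -10 - 15 = -25)
1/O = 1/(-25) = -1/25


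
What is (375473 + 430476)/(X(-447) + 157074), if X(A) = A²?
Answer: 805949/356883 ≈ 2.2583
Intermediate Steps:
(375473 + 430476)/(X(-447) + 157074) = (375473 + 430476)/((-447)² + 157074) = 805949/(199809 + 157074) = 805949/356883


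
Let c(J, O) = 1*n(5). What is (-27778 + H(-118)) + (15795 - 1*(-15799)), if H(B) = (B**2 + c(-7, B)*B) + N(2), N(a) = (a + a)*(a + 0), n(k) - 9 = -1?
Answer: 16804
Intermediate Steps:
n(k) = 8 (n(k) = 9 - 1 = 8)
c(J, O) = 8 (c(J, O) = 1*8 = 8)
N(a) = 2*a**2 (N(a) = (2*a)*a = 2*a**2)
H(B) = 8 + B**2 + 8*B (H(B) = (B**2 + 8*B) + 2*2**2 = (B**2 + 8*B) + 2*4 = (B**2 + 8*B) + 8 = 8 + B**2 + 8*B)
(-27778 + H(-118)) + (15795 - 1*(-15799)) = (-27778 + (8 + (-118)**2 + 8*(-118))) + (15795 - 1*(-15799)) = (-27778 + (8 + 13924 - 944)) + (15795 + 15799) = (-27778 + 12988) + 31594 = -14790 + 31594 = 16804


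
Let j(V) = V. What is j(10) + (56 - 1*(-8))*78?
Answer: 5002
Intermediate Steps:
j(10) + (56 - 1*(-8))*78 = 10 + (56 - 1*(-8))*78 = 10 + (56 + 8)*78 = 10 + 64*78 = 10 + 4992 = 5002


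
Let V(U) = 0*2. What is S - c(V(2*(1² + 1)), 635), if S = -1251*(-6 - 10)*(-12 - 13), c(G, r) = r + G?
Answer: -501035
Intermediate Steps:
V(U) = 0
c(G, r) = G + r
S = -500400 (S = -(-20016)*(-25) = -1251*400 = -500400)
S - c(V(2*(1² + 1)), 635) = -500400 - (0 + 635) = -500400 - 1*635 = -500400 - 635 = -501035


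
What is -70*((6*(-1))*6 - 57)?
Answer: 6510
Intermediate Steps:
-70*((6*(-1))*6 - 57) = -70*(-6*6 - 57) = -70*(-36 - 57) = -70*(-93) = 6510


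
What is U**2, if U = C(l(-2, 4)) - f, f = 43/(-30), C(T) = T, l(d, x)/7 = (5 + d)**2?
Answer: 3736489/900 ≈ 4151.7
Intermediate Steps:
l(d, x) = 7*(5 + d)**2
f = -43/30 (f = 43*(-1/30) = -43/30 ≈ -1.4333)
U = 1933/30 (U = 7*(5 - 2)**2 - 1*(-43/30) = 7*3**2 + 43/30 = 7*9 + 43/30 = 63 + 43/30 = 1933/30 ≈ 64.433)
U**2 = (1933/30)**2 = 3736489/900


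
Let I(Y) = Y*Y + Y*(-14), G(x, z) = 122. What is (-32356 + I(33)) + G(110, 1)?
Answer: -31607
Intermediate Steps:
I(Y) = Y² - 14*Y
(-32356 + I(33)) + G(110, 1) = (-32356 + 33*(-14 + 33)) + 122 = (-32356 + 33*19) + 122 = (-32356 + 627) + 122 = -31729 + 122 = -31607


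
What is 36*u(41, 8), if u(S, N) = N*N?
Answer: 2304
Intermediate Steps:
u(S, N) = N²
36*u(41, 8) = 36*8² = 36*64 = 2304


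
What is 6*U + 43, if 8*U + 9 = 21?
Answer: 52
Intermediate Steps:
U = 3/2 (U = -9/8 + (⅛)*21 = -9/8 + 21/8 = 3/2 ≈ 1.5000)
6*U + 43 = 6*(3/2) + 43 = 9 + 43 = 52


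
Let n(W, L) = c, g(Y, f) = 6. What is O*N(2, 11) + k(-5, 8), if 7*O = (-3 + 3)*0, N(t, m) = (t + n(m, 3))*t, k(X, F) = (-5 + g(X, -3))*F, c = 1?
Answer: 8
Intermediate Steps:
n(W, L) = 1
k(X, F) = F (k(X, F) = (-5 + 6)*F = 1*F = F)
N(t, m) = t*(1 + t) (N(t, m) = (t + 1)*t = (1 + t)*t = t*(1 + t))
O = 0 (O = ((-3 + 3)*0)/7 = (0*0)/7 = (⅐)*0 = 0)
O*N(2, 11) + k(-5, 8) = 0*(2*(1 + 2)) + 8 = 0*(2*3) + 8 = 0*6 + 8 = 0 + 8 = 8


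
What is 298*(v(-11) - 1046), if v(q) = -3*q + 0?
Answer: -301874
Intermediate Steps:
v(q) = -3*q
298*(v(-11) - 1046) = 298*(-3*(-11) - 1046) = 298*(33 - 1046) = 298*(-1013) = -301874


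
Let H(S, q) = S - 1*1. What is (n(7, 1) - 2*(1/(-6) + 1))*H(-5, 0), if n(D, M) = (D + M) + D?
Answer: -80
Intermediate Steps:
H(S, q) = -1 + S (H(S, q) = S - 1 = -1 + S)
n(D, M) = M + 2*D
(n(7, 1) - 2*(1/(-6) + 1))*H(-5, 0) = ((1 + 2*7) - 2*(1/(-6) + 1))*(-1 - 5) = ((1 + 14) - 2*(-1/6 + 1))*(-6) = (15 - 2*5/6)*(-6) = (15 - 5/3)*(-6) = (40/3)*(-6) = -80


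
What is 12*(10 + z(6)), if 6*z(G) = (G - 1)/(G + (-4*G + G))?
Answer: 715/6 ≈ 119.17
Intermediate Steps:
z(G) = -(-1 + G)/(12*G) (z(G) = ((G - 1)/(G + (-4*G + G)))/6 = ((-1 + G)/(G - 3*G))/6 = ((-1 + G)/((-2*G)))/6 = ((-1 + G)*(-1/(2*G)))/6 = (-(-1 + G)/(2*G))/6 = -(-1 + G)/(12*G))
12*(10 + z(6)) = 12*(10 + (1/12)*(1 - 1*6)/6) = 12*(10 + (1/12)*(1/6)*(1 - 6)) = 12*(10 + (1/12)*(1/6)*(-5)) = 12*(10 - 5/72) = 12*(715/72) = 715/6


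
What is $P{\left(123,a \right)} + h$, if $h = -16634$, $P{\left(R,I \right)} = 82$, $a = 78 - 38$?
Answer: $-16552$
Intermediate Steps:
$a = 40$
$P{\left(123,a \right)} + h = 82 - 16634 = -16552$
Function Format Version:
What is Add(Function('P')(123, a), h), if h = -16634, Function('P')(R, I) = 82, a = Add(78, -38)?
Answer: -16552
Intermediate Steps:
a = 40
Add(Function('P')(123, a), h) = Add(82, -16634) = -16552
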